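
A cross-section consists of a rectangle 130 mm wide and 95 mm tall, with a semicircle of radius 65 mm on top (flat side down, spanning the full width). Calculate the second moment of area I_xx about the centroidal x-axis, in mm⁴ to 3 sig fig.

Split into non-overlapping primitives; take the origin at the lower-left of the bounding box.
Rectangular body: 130 × 95, A = 12 350 mm², y = 47.5 mm, Ī = 9 288 229 mm⁴.
Semicircular cap: semicircle r = 65, A = 6636.6 mm², y = 122.59 mm, Ī = 1 959 230 mm⁴.
Centroid: ȳ = ΣA·y / ΣA = 73.746 mm.
Transfer each piece to the centroidal x-axis using Ī + A·d² with d = y − 73.746:
  rectangular body: d = -26.246 mm → contributes +17 795 552 mm⁴
  semicircular cap: d = 48.841 mm → contributes +17 790 410 mm⁴
Total I = 35 585 963 mm⁴.

I_xx ≈ 3.56 × 10⁷ mm⁴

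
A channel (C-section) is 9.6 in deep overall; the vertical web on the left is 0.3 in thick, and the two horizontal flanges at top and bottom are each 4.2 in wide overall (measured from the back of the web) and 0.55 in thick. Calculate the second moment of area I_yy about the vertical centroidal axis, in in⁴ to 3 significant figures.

I_yy ≈ 13.1 in⁴

Break the section into simple shapes (no overlaps), measuring from the bottom-left corner of the bounding box.
Web: 0.3 × 9.6, A = 2.88 in², x = 0.15 in, Ī = 0.0216 in⁴.
Top flange (beyond web): 3.9 × 0.55, A = 2.145 in², x = 2.25 in, Ī = 2.7188 in⁴.
Bottom flange (beyond web): 3.9 × 0.55, A = 2.145 in², x = 2.25 in, Ī = 2.7188 in⁴.
Centroid: x̄ = ΣA·x / ΣA = 1.4065 in.
Transfer each piece to the vertical centroidal axis using Ī + A·d² with d = x − 1.4065:
  web: d = -1.2565 in → contributes +4.5684 in⁴
  top flange (beyond web): d = 0.84351 in → contributes +4.245 in⁴
  bottom flange (beyond web): d = 0.84351 in → contributes +4.245 in⁴
Total I = 13.058 in⁴.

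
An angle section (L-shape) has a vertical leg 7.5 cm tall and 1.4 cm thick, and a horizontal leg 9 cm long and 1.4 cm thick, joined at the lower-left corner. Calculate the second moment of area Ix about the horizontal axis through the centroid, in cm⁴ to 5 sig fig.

Treat the section as a set of non-overlapping primitives; coordinates are from the bounding-box lower-left.
Vertical leg: 1.4 × 7.5, A = 10.5 cm², y = 3.75 cm, Ī = 49.21875 cm⁴.
Horizontal leg (remainder): 7.6 × 1.4, A = 10.64 cm², y = 0.7 cm, Ī = 1.737867 cm⁴.
Centroid: ȳ = ΣA·y / ΣA = 2.214901 cm.
Transfer each piece to the horizontal axis through the centroid using Ī + A·d² with d = y − 2.214901:
  vertical leg: d = 1.535099 cm → contributes +73.96231 cm⁴
  horizontal leg (remainder): d = -1.514901 cm → contributes +26.15586 cm⁴
Total I = 100.1182 cm⁴.

Ix ≈ 100.12 cm⁴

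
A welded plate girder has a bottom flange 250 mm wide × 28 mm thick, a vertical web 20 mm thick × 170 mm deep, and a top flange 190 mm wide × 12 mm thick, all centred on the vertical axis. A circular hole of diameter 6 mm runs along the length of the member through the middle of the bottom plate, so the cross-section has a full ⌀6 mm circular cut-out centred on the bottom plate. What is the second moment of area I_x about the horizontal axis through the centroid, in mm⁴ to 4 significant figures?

Treat the section as a set of non-overlapping primitives; coordinates are from the bounding-box lower-left.
Bottom plate: 250 × 28, A = 7 000 mm², y = 14 mm, Ī = 457 333 mm⁴.
Web plate: 20 × 170, A = 3 400 mm², y = 113 mm, Ī = 8 188 333 mm⁴.
Top plate: 190 × 12, A = 2 280 mm², y = 204 mm, Ī = 27 360 mm⁴.
Hole (subtracted): ⌀6, A = 28.2743 mm², y = 14 mm, Ī = 63.6173 mm⁴.
Centroid: ȳ = ΣA·y / ΣA = 74.8455 mm.
Transfer each piece to the horizontal axis through the centroid using Ī + A·d² with d = y − 74.8455:
  bottom plate: d = -60.8455 mm → contributes +26 372 519 mm⁴
  web plate: d = 38.1545 mm → contributes +13 137 949 mm⁴
  top plate: d = 129.155 mm → contributes +38 059 804 mm⁴
  hole: d = -60.8455 mm → contributes −104 740 mm⁴
Total I = 77 465 532 mm⁴.

I_x ≈ 7.747 × 10⁷ mm⁴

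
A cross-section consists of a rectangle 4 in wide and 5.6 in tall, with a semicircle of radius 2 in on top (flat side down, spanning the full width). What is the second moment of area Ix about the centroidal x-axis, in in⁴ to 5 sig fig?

Ix ≈ 125.62 in⁴

Break the section into simple shapes (no overlaps), measuring from the bottom-left corner of the bounding box.
Rectangular body: 4 × 5.6, A = 22.4 in², y = 2.8 in, Ī = 58.53867 in⁴.
Semicircular cap: semicircle r = 2, A = 6.283185 in², y = 6.448826 in, Ī = 1.756111 in⁴.
Centroid: ȳ = ΣA·y / ΣA = 3.599292 in.
Transfer each piece to the centroidal x-axis using Ī + A·d² with d = y − 3.599292:
  rectangular body: d = -0.7992924 in → contributes +72.84932 in⁴
  semicircular cap: d = 2.849534 in → contributes +52.77459 in⁴
Total I = 125.6239 in⁴.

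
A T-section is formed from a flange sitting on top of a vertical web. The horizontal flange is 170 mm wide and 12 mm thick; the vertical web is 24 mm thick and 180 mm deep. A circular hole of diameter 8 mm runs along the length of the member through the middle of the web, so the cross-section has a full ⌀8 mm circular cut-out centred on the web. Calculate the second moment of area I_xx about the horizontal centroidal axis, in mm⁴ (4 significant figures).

I_xx ≈ 2.441 × 10⁷ mm⁴

Split into non-overlapping primitives; take the origin at the lower-left of the bounding box.
Flange: 170 × 12, A = 2 040 mm², y = 186 mm, Ī = 24 480 mm⁴.
Web: 24 × 180, A = 4 320 mm², y = 90 mm, Ī = 11 664 000 mm⁴.
Hole (subtracted): ⌀8, A = 50.2655 mm², y = 90 mm, Ī = 201.062 mm⁴.
Centroid: ȳ = ΣA·y / ΣA = 121.038 mm.
Transfer each piece to the horizontal centroidal axis using Ī + A·d² with d = y − 121.038:
  flange: d = 64.9622 mm → contributes +8 633 470 mm⁴
  web: d = -31.0378 mm → contributes +15 825 639 mm⁴
  hole: d = -31.0378 mm → contributes −48623.9 mm⁴
Total I = 24 410 485 mm⁴.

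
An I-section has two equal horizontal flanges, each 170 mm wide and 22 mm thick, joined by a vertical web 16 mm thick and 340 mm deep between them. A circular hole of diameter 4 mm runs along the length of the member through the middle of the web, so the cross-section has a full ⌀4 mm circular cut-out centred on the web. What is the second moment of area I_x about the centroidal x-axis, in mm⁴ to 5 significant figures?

I_x ≈ 2.9776 × 10⁸ mm⁴

Decompose the section into non-overlapping parts with the origin at the bottom-left of its bounding rectangle.
Bottom flange: 170 × 22, A = 3 740 mm², y = 11 mm, Ī = 150846.7 mm⁴.
Web: 16 × 340, A = 5 440 mm², y = 192 mm, Ī = 52 405 333 mm⁴.
Top flange: 170 × 22, A = 3 740 mm², y = 373 mm, Ī = 150846.7 mm⁴.
Hole (subtracted): ⌀4, A = 12.56637 mm², y = 192 mm, Ī = 12.56637 mm⁴.
By symmetry the centroid is at mid-height, ȳ = 192 mm.
Transfer each piece to the centroidal x-axis using Ī + A·d² with d = y − 192:
  bottom flange: d = -181 mm → contributes +122 676 987 mm⁴
  web: d = 0 mm → contributes +52 405 333 mm⁴
  top flange: d = 181 mm → contributes +122 676 987 mm⁴
  hole: d = 0 mm → contributes −12.56637 mm⁴
Total I = 297 759 294 mm⁴.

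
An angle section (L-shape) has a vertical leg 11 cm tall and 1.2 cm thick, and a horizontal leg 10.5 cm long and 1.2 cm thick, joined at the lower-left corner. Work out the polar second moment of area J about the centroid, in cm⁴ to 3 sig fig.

Treat the section as a set of non-overlapping primitives; coordinates are from the bounding-box lower-left.
Vertical leg: 1.2 × 11, A = 13.2 cm², y = 5.5 cm, Ī = 133.1 cm⁴.
Horizontal leg (remainder): 9.3 × 1.2, A = 11.16 cm², y = 0.6 cm, Ī = 1.3392 cm⁴.
Centroid: ȳ = ΣA·y / ΣA = 3.2552 cm.
Transfer each piece to the centroidal x-axis using Ī + A·d² with d = y − 3.2552:
  vertical leg: d = 2.2448 cm → contributes +199.62 cm⁴
  horizontal leg (remainder): d = -2.6552 cm → contributes +80.017 cm⁴
Total I = 279.63 cm⁴.
For the y-axis: x̄ = 3.0052 cm.
Repeating about the centroidal y-axis gives I_y = 248.7 cm⁴.
Polar second moment: J = I_x + I_y = 528.33 cm⁴.

J ≈ 528 cm⁴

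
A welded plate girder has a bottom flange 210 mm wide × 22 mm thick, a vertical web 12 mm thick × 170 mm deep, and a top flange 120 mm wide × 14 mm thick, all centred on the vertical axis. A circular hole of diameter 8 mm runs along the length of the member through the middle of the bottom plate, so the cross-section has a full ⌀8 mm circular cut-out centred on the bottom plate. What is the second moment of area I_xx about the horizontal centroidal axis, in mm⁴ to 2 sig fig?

Break the section into simple shapes (no overlaps), measuring from the bottom-left corner of the bounding box.
Bottom plate: 210 × 22, A = 4 620 mm², y = 11 mm, Ī = 186 340 mm⁴.
Web plate: 12 × 170, A = 2 040 mm², y = 107 mm, Ī = 4 913 000 mm⁴.
Top plate: 120 × 14, A = 1 680 mm², y = 199 mm, Ī = 27 440 mm⁴.
Hole (subtracted): ⌀8, A = 50.27 mm², y = 11 mm, Ī = 201.1 mm⁴.
Centroid: ȳ = ΣA·y / ΣA = 72.72 mm.
Transfer each piece to the horizontal centroidal axis using Ī + A·d² with d = y − 72.72:
  bottom plate: d = -61.72 mm → contributes +17 788 162 mm⁴
  web plate: d = 34.28 mm → contributes +7 309 607 mm⁴
  top plate: d = 126.3 mm → contributes +26 815 869 mm⁴
  hole: d = -61.72 mm → contributes −191 708 mm⁴
Total I = 51 721 929 mm⁴.

I_xx ≈ 5.2 × 10⁷ mm⁴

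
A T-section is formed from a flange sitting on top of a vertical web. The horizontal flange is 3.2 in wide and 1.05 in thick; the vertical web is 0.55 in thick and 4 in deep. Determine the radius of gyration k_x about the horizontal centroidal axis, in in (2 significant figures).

k_x ≈ 1.5 in

Break the section into simple shapes (no overlaps), measuring from the bottom-left corner of the bounding box.
Flange: 3.2 × 1.05, A = 3.36 in², y = 4.525 in, Ī = 0.3087 in⁴.
Web: 0.55 × 4, A = 2.2 in², y = 2 in, Ī = 2.933 in⁴.
Centroid: ȳ = ΣA·y / ΣA = 3.526 in.
Transfer each piece to the horizontal centroidal axis using Ī + A·d² with d = y − 3.526:
  flange: d = 0.9991 in → contributes +3.663 in⁴
  web: d = -1.526 in → contributes +8.056 in⁴
Total I = 11.72 in⁴.
Radius of gyration: k = √(I/A) = √(11.72 / 5.56) = 1.452 in.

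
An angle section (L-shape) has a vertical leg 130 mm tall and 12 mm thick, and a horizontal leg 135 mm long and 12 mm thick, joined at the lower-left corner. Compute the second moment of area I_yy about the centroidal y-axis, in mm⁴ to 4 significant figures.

Treat the section as a set of non-overlapping primitives; coordinates are from the bounding-box lower-left.
Vertical leg: 12 × 130, A = 1 560 mm², x = 6 mm, Ī = 18 720 mm⁴.
Horizontal leg (remainder): 123 × 12, A = 1 476 mm², x = 73.5 mm, Ī = 1 860 867 mm⁴.
Centroid: x̄ = ΣA·x / ΣA = 38.8162 mm.
Transfer each piece to the centroidal y-axis using Ī + A·d² with d = x − 38.8162:
  vertical leg: d = -32.8162 mm → contributes +1 698 689 mm⁴
  horizontal leg (remainder): d = 34.6838 mm → contributes +3 636 444 mm⁴
Total I = 5 335 133 mm⁴.

I_yy ≈ 5.335 × 10⁶ mm⁴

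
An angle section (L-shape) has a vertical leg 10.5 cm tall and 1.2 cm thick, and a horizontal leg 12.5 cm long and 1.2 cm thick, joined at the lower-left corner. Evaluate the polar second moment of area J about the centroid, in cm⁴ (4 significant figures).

Decompose the section into non-overlapping parts with the origin at the bottom-left of its bounding rectangle.
Vertical leg: 1.2 × 10.5, A = 12.6 cm², y = 5.25 cm, Ī = 115.763 cm⁴.
Horizontal leg (remainder): 11.3 × 1.2, A = 13.56 cm², y = 0.6 cm, Ī = 1.6272 cm⁴.
Centroid: ȳ = ΣA·y / ΣA = 2.83968 cm.
Transfer each piece to the centroidal x-axis using Ī + A·d² with d = y − 2.83968:
  vertical leg: d = 2.41032 cm → contributes +188.964 cm⁴
  horizontal leg (remainder): d = -2.23968 cm → contributes +69.6464 cm⁴
Total I = 258.61 cm⁴.
For the y-axis: x̄ = 3.83968 cm.
Repeating about the centroidal y-axis gives I_y = 400.926 cm⁴.
Polar second moment: J = I_x + I_y = 659.537 cm⁴.

J ≈ 659.5 cm⁴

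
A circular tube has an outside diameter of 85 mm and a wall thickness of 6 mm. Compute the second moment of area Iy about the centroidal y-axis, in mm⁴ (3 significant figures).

Iy ≈ 1.17 × 10⁶ mm⁴

Decompose the section into non-overlapping parts with the origin at the bottom-left of its bounding rectangle.
Outer circle: ⌀85, A = 5674.5 mm², x = 42.5 mm, Ī = 2 562 392 mm⁴.
Bore (subtracted): ⌀73, A = 4185.4 mm², x = 42.5 mm, Ī = 1 393 995 mm⁴.
By symmetry the centroid is at mid-width, x̄ = 42.5 mm.
All pieces are centred on the centroidal y-axis, so I = ΣĪ (holes subtracted) = 1 168 397 mm⁴.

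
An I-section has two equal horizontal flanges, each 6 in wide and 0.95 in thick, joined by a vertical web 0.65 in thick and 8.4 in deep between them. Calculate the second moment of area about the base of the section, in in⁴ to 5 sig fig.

Split into non-overlapping primitives; take the origin at the lower-left of the bounding box.
Bottom flange: 6 × 0.95, A = 5.7 in², y = 0.475 in, Ī = 0.4286875 in⁴.
Web: 0.65 × 8.4, A = 5.46 in², y = 5.15 in, Ī = 32.1048 in⁴.
Top flange: 6 × 0.95, A = 5.7 in², y = 9.825 in, Ī = 0.4286875 in⁴.
Transfer each piece to the bottom edge using Ī + A·d² with d = y − 0:
  bottom flange: d = 0.475 in → contributes +1.71475 in⁴
  web: d = 5.15 in → contributes +176.9177 in⁴
  top flange: d = 9.825 in → contributes +550.6533 in⁴
Total I = 729.2857 in⁴.

I_base ≈ 729.29 in⁴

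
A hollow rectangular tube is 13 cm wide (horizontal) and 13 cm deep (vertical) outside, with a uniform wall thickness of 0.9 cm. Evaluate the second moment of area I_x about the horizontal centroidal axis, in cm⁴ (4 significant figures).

I_x ≈ 1069 cm⁴

Split into non-overlapping primitives; take the origin at the lower-left of the bounding box.
Outer rectangle: 13 × 13, A = 169 cm², y = 6.5 cm, Ī = 2380.08 cm⁴.
Inner void (subtracted): 11.2 × 11.2, A = 125.44 cm², y = 6.5 cm, Ī = 1311.27 cm⁴.
By symmetry the centroid is at mid-height, ȳ = 6.5 cm.
All pieces are centred on the horizontal centroidal axis, so I = ΣĪ (holes subtracted) = 1068.82 cm⁴.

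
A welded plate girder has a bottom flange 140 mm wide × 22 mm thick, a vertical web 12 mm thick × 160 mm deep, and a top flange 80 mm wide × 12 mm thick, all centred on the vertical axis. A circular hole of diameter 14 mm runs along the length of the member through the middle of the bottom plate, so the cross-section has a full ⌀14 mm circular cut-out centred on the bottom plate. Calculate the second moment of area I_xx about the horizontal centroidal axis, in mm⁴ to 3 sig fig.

I_xx ≈ 2.97 × 10⁷ mm⁴

Decompose the section into non-overlapping parts with the origin at the bottom-left of its bounding rectangle.
Bottom plate: 140 × 22, A = 3 080 mm², y = 11 mm, Ī = 124 227 mm⁴.
Web plate: 12 × 160, A = 1 920 mm², y = 102 mm, Ī = 4 096 000 mm⁴.
Top plate: 80 × 12, A = 960 mm², y = 188 mm, Ī = 11 520 mm⁴.
Hole (subtracted): ⌀14, A = 153.94 mm², y = 11 mm, Ī = 1885.7 mm⁴.
Centroid: ȳ = ΣA·y / ΣA = 70.359 mm.
Transfer each piece to the horizontal centroidal axis using Ī + A·d² with d = y − 70.359:
  bottom plate: d = -59.359 mm → contributes +10 976 451 mm⁴
  web plate: d = 31.641 mm → contributes +6 018 256 mm⁴
  top plate: d = 117.64 mm → contributes +13 297 428 mm⁴
  hole: d = -59.359 mm → contributes −544 279 mm⁴
Total I = 29 747 856 mm⁴.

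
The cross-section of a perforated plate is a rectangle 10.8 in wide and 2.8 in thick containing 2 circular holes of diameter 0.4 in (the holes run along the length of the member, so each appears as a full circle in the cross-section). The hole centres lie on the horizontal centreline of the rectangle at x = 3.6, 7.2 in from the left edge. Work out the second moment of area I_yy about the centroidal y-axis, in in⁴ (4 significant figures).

I_yy ≈ 293.1 in⁴

Break the section into simple shapes (no overlaps), measuring from the bottom-left corner of the bounding box.
Plate: 10.8 × 2.8, A = 30.24 in², x = 5.4 in, Ī = 293.933 in⁴.
Hole 1 (subtracted): ⌀0.4, A = 0.125664 in², x = 3.6 in, Ī = 0.00125664 in⁴.
Hole 2 (subtracted): ⌀0.4, A = 0.125664 in², x = 7.2 in, Ī = 0.00125664 in⁴.
By symmetry the centroid is at mid-width, x̄ = 5.4 in.
Transfer each piece to the centroidal y-axis using Ī + A·d² with d = x − 5.4:
  plate: d = 0 in → contributes +293.933 in⁴
  hole 1: d = -1.8 in → contributes −0.408407 in⁴
  hole 2: d = 1.8 in → contributes −0.408407 in⁴
Total I = 293.116 in⁴.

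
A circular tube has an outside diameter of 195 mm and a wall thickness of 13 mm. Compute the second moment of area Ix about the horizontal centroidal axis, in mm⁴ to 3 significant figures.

Ix ≈ 3.09 × 10⁷ mm⁴

Decompose the section into non-overlapping parts with the origin at the bottom-left of its bounding rectangle.
Outer circle: ⌀195, A = 29 865 mm², y = 97.5 mm, Ī = 70 975 481 mm⁴.
Bore (subtracted): ⌀169, A = 22 432 mm², y = 97.5 mm, Ī = 40 042 088 mm⁴.
By symmetry the centroid is at mid-height, ȳ = 97.5 mm.
All pieces are centred on the horizontal centroidal axis, so I = ΣĪ (holes subtracted) = 30 933 393 mm⁴.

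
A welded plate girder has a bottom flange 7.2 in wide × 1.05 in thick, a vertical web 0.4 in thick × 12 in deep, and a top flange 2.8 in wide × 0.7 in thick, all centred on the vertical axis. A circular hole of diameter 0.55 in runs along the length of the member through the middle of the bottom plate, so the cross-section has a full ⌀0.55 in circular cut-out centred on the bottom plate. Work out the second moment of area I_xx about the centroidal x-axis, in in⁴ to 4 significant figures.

I_xx ≈ 360.5 in⁴

Break the section into simple shapes (no overlaps), measuring from the bottom-left corner of the bounding box.
Bottom plate: 7.2 × 1.05, A = 7.56 in², y = 0.525 in, Ī = 0.694575 in⁴.
Web plate: 0.4 × 12, A = 4.8 in², y = 7.05 in, Ī = 57.6 in⁴.
Top plate: 2.8 × 0.7, A = 1.96 in², y = 13.4 in, Ī = 0.0800333 in⁴.
Hole (subtracted): ⌀0.55, A = 0.237583 in², y = 0.525 in, Ī = 0.0044918 in⁴.
Centroid: ȳ = ΣA·y / ΣA = 4.541 in.
Transfer each piece to the centroidal x-axis using Ī + A·d² with d = y − 4.541:
  bottom plate: d = -4.016 in → contributes +122.624 in⁴
  web plate: d = 2.509 in → contributes +87.8164 in⁴
  top plate: d = 8.859 in → contributes +153.904 in⁴
  hole: d = -4.016 in → contributes −3.83629 in⁴
Total I = 360.509 in⁴.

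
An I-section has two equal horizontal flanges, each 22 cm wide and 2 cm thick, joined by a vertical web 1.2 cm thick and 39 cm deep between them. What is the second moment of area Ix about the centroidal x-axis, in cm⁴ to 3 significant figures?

Treat the section as a set of non-overlapping primitives; coordinates are from the bounding-box lower-left.
Bottom flange: 22 × 2, A = 44 cm², y = 1 cm, Ī = 14.667 cm⁴.
Web: 1.2 × 39, A = 46.8 cm², y = 21.5 cm, Ī = 5931.9 cm⁴.
Top flange: 22 × 2, A = 44 cm², y = 42 cm, Ī = 14.667 cm⁴.
By symmetry the centroid is at mid-height, ȳ = 21.5 cm.
Transfer each piece to the centroidal x-axis using Ī + A·d² with d = y − 21.5:
  bottom flange: d = -20.5 cm → contributes +18 506 cm⁴
  web: d = 0 cm → contributes +5931.9 cm⁴
  top flange: d = 20.5 cm → contributes +18 506 cm⁴
Total I = 42 943 cm⁴.

Ix ≈ 4.29 × 10⁴ cm⁴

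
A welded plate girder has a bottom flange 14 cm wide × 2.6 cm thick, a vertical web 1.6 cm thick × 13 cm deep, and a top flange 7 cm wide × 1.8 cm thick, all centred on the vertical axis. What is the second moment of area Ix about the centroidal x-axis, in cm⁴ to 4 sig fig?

Break the section into simple shapes (no overlaps), measuring from the bottom-left corner of the bounding box.
Bottom plate: 14 × 2.6, A = 36.4 cm², y = 1.3 cm, Ī = 20.5053 cm⁴.
Web plate: 1.6 × 13, A = 20.8 cm², y = 9.1 cm, Ī = 292.933 cm⁴.
Top plate: 7 × 1.8, A = 12.6 cm², y = 16.5 cm, Ī = 3.402 cm⁴.
Centroid: ȳ = ΣA·y / ΣA = 6.36819 cm.
Transfer each piece to the centroidal x-axis using Ī + A·d² with d = y − 6.36819:
  bottom plate: d = -5.06819 cm → contributes +955.498 cm⁴
  web plate: d = 2.73181 cm → contributes +448.159 cm⁴
  top plate: d = 10.1318 cm → contributes +1296.84 cm⁴
Total I = 2700.49 cm⁴.

Ix ≈ 2700 cm⁴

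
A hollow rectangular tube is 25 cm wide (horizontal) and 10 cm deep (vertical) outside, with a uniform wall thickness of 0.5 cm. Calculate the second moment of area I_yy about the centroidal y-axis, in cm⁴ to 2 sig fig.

Decompose the section into non-overlapping parts with the origin at the bottom-left of its bounding rectangle.
Outer rectangle: 25 × 10, A = 250 cm², x = 12.5 cm, Ī = 13 021 cm⁴.
Inner void (subtracted): 24 × 9, A = 216 cm², x = 12.5 cm, Ī = 10 368 cm⁴.
By symmetry the centroid is at mid-width, x̄ = 12.5 cm.
All pieces are centred on the centroidal y-axis, so I = ΣĪ (holes subtracted) = 2 653 cm⁴.

I_yy ≈ 2700 cm⁴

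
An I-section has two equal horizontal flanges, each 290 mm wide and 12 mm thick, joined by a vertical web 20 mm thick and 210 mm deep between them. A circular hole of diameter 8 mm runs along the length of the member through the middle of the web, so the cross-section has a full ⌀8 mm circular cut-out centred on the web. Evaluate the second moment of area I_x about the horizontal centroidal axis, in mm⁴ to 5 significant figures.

Break the section into simple shapes (no overlaps), measuring from the bottom-left corner of the bounding box.
Bottom flange: 290 × 12, A = 3 480 mm², y = 6 mm, Ī = 41 760 mm⁴.
Web: 20 × 210, A = 4 200 mm², y = 117 mm, Ī = 15 435 000 mm⁴.
Top flange: 290 × 12, A = 3 480 mm², y = 228 mm, Ī = 41 760 mm⁴.
Hole (subtracted): ⌀8, A = 50.26548 mm², y = 117 mm, Ī = 201.0619 mm⁴.
By symmetry the centroid is at mid-height, ȳ = 117 mm.
Transfer each piece to the horizontal centroidal axis using Ī + A·d² with d = y − 117:
  bottom flange: d = -111 mm → contributes +42 918 840 mm⁴
  web: d = 0 mm → contributes +15 435 000 mm⁴
  top flange: d = 111 mm → contributes +42 918 840 mm⁴
  hole: d = 0 mm → contributes −201.0619 mm⁴
Total I = 101 272 479 mm⁴.

I_x ≈ 1.0127 × 10⁸ mm⁴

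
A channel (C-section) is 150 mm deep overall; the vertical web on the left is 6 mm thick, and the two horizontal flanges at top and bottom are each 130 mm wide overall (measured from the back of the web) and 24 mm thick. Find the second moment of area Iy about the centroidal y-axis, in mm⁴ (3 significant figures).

Iy ≈ 1.09 × 10⁷ mm⁴

Treat the section as a set of non-overlapping primitives; coordinates are from the bounding-box lower-left.
Web: 6 × 150, A = 900 mm², x = 3 mm, Ī = 2 700 mm⁴.
Top flange (beyond web): 124 × 24, A = 2 976 mm², x = 68 mm, Ī = 3 813 248 mm⁴.
Bottom flange (beyond web): 124 × 24, A = 2 976 mm², x = 68 mm, Ī = 3 813 248 mm⁴.
Centroid: x̄ = ΣA·x / ΣA = 59.462 mm.
Transfer each piece to the centroidal y-axis using Ī + A·d² with d = x − 59.462:
  web: d = -56.462 mm → contributes +2 871 897 mm⁴
  top flange (beyond web): d = 8.5377 mm → contributes +4 030 173 mm⁴
  bottom flange (beyond web): d = 8.5377 mm → contributes +4 030 173 mm⁴
Total I = 10 932 243 mm⁴.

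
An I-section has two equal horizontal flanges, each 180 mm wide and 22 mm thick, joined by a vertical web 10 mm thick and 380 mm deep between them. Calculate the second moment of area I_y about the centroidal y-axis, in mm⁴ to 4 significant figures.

Split into non-overlapping primitives; take the origin at the lower-left of the bounding box.
Bottom flange: 180 × 22, A = 3 960 mm², x = 90 mm, Ī = 10 692 000 mm⁴.
Web: 10 × 380, A = 3 800 mm², x = 90 mm, Ī = 31666.7 mm⁴.
Top flange: 180 × 22, A = 3 960 mm², x = 90 mm, Ī = 10 692 000 mm⁴.
By symmetry the centroid is at mid-width, x̄ = 90 mm.
All pieces are centred on the centroidal y-axis, so I = ΣĪ = 21 415 667 mm⁴.

I_y ≈ 2.142 × 10⁷ mm⁴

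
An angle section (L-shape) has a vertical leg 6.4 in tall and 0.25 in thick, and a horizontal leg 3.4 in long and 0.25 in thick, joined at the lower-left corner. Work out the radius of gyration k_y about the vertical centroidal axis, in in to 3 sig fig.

Treat the section as a set of non-overlapping primitives; coordinates are from the bounding-box lower-left.
Vertical leg: 0.25 × 6.4, A = 1.6 in², x = 0.125 in, Ī = 0.0083333 in⁴.
Horizontal leg (remainder): 3.15 × 0.25, A = 0.7875 in², x = 1.825 in, Ī = 0.65116 in⁴.
Centroid: x̄ = ΣA·x / ΣA = 0.68573 in.
Transfer each piece to the vertical centroidal axis using Ī + A·d² with d = x − 0.68573:
  vertical leg: d = -0.56073 in → contributes +0.51141 in⁴
  horizontal leg (remainder): d = 1.1393 in → contributes +1.6733 in⁴
Total I = 2.1847 in⁴.
Radius of gyration: k = √(I/A) = √(2.1847 / 2.3875) = 0.95658 in.

k_y ≈ 0.957 in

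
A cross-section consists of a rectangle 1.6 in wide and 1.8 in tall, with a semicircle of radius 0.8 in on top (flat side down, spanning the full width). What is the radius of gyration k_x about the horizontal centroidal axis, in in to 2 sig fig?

k_x ≈ 0.71 in

Decompose the section into non-overlapping parts with the origin at the bottom-left of its bounding rectangle.
Rectangular body: 1.6 × 1.8, A = 2.88 in², y = 0.9 in, Ī = 0.7776 in⁴.
Semicircular cap: semicircle r = 0.8, A = 1.005 in², y = 2.14 in, Ī = 0.04496 in⁴.
Centroid: ȳ = ΣA·y / ΣA = 1.221 in.
Transfer each piece to the horizontal centroidal axis using Ī + A·d² with d = y − 1.221:
  rectangular body: d = -0.3207 in → contributes +1.074 in⁴
  semicircular cap: d = 0.9188 in → contributes +0.8936 in⁴
Total I = 1.967 in⁴.
Radius of gyration: k = √(I/A) = √(1.967 / 3.885) = 0.7116 in.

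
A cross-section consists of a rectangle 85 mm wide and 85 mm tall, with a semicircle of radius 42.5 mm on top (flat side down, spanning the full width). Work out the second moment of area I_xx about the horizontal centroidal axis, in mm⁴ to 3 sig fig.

Split into non-overlapping primitives; take the origin at the lower-left of the bounding box.
Rectangular body: 85 × 85, A = 7 225 mm², y = 42.5 mm, Ī = 4 350 052 mm⁴.
Semicircular cap: semicircle r = 42.5, A = 2837.3 mm², y = 103.04 mm, Ī = 358 086 mm⁴.
Centroid: ȳ = ΣA·y / ΣA = 59.57 mm.
Transfer each piece to the horizontal centroidal axis using Ī + A·d² with d = y − 59.57:
  rectangular body: d = -17.07 mm → contributes +6 455 250 mm⁴
  semicircular cap: d = 43.468 mm → contributes +5 718 928 mm⁴
Total I = 12 174 178 mm⁴.

I_xx ≈ 1.22 × 10⁷ mm⁴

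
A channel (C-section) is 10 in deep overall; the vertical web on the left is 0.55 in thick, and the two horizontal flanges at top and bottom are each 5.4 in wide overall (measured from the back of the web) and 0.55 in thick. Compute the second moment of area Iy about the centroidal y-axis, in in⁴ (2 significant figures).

Treat the section as a set of non-overlapping primitives; coordinates are from the bounding-box lower-left.
Web: 0.55 × 10, A = 5.5 in², x = 0.275 in, Ī = 0.1386 in⁴.
Top flange (beyond web): 4.85 × 0.55, A = 2.668 in², x = 2.975 in, Ī = 5.229 in⁴.
Bottom flange (beyond web): 4.85 × 0.55, A = 2.668 in², x = 2.975 in, Ī = 5.229 in⁴.
Centroid: x̄ = ΣA·x / ΣA = 1.604 in.
Transfer each piece to the centroidal y-axis using Ī + A·d² with d = x − 1.604:
  web: d = -1.329 in → contributes +9.859 in⁴
  top flange (beyond web): d = 1.371 in → contributes +10.24 in⁴
  bottom flange (beyond web): d = 1.371 in → contributes +10.24 in⁴
Total I = 30.34 in⁴.

Iy ≈ 30 in⁴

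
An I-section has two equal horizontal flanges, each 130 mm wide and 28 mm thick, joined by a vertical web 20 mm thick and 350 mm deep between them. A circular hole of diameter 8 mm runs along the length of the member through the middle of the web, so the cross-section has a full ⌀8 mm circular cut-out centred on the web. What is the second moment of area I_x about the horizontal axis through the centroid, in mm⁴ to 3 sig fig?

Split into non-overlapping primitives; take the origin at the lower-left of the bounding box.
Bottom flange: 130 × 28, A = 3 640 mm², y = 14 mm, Ī = 237 813 mm⁴.
Web: 20 × 350, A = 7 000 mm², y = 203 mm, Ī = 71 458 333 mm⁴.
Top flange: 130 × 28, A = 3 640 mm², y = 392 mm, Ī = 237 813 mm⁴.
Hole (subtracted): ⌀8, A = 50.265 mm², y = 203 mm, Ī = 201.06 mm⁴.
By symmetry the centroid is at mid-height, ȳ = 203 mm.
Transfer each piece to the horizontal axis through the centroid using Ī + A·d² with d = y − 203:
  bottom flange: d = -189 mm → contributes +130 262 253 mm⁴
  web: d = 0 mm → contributes +71 458 333 mm⁴
  top flange: d = 189 mm → contributes +130 262 253 mm⁴
  hole: d = 0 mm → contributes −201.06 mm⁴
Total I = 331 982 639 mm⁴.

I_x ≈ 3.32 × 10⁸ mm⁴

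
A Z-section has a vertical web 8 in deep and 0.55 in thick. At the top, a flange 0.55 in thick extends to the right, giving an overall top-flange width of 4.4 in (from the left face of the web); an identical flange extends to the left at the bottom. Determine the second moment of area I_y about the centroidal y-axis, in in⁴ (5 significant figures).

I_y ≈ 25.839 in⁴

Split into non-overlapping primitives; take the origin at the lower-left of the bounding box.
Web: 0.55 × 8, A = 4.4 in², x = 4.125 in, Ī = 0.1109167 in⁴.
Top flange (beyond web): 3.85 × 0.55, A = 2.1175 in², x = 6.325 in, Ī = 2.615554 in⁴.
Bottom flange (beyond web): 3.85 × 0.55, A = 2.1175 in², x = 1.925 in, Ī = 2.615554 in⁴.
Centroid: x̄ = ΣA·x / ΣA = 4.125 in.
Transfer each piece to the centroidal y-axis using Ī + A·d² with d = x − 4.125:
  web: d = 0 in → contributes +0.1109167 in⁴
  top flange (beyond web): d = 2.2 in → contributes +12.86425 in⁴
  bottom flange (beyond web): d = -2.2 in → contributes +12.86425 in⁴
Total I = 25.83942 in⁴.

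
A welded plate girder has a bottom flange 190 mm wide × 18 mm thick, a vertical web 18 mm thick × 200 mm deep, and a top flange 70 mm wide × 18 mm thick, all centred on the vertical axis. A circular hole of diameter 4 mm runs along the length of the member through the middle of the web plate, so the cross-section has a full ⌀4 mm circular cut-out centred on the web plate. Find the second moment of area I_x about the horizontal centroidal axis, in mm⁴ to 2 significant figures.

I_x ≈ 6.1 × 10⁷ mm⁴

Decompose the section into non-overlapping parts with the origin at the bottom-left of its bounding rectangle.
Bottom plate: 190 × 18, A = 3 420 mm², y = 9 mm, Ī = 92 340 mm⁴.
Web plate: 18 × 200, A = 3 600 mm², y = 118 mm, Ī = 12 000 000 mm⁴.
Top plate: 70 × 18, A = 1 260 mm², y = 227 mm, Ī = 34 020 mm⁴.
Hole (subtracted): ⌀4, A = 12.57 mm², y = 118 mm, Ī = 12.57 mm⁴.
Centroid: ȳ = ΣA·y / ΣA = 89.52 mm.
Transfer each piece to the horizontal centroidal axis using Ī + A·d² with d = y − 89.52:
  bottom plate: d = -80.52 mm → contributes +22 266 909 mm⁴
  web plate: d = 28.48 mm → contributes +14 919 588 mm⁴
  top plate: d = 137.5 mm → contributes +23 848 274 mm⁴
  hole: d = 28.48 mm → contributes −10 204 mm⁴
Total I = 61 024 566 mm⁴.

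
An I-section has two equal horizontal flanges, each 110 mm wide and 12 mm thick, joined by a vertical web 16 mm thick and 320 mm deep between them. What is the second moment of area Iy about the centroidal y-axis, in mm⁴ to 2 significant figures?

Iy ≈ 2.8 × 10⁶ mm⁴

Treat the section as a set of non-overlapping primitives; coordinates are from the bounding-box lower-left.
Bottom flange: 110 × 12, A = 1 320 mm², x = 55 mm, Ī = 1 331 000 mm⁴.
Web: 16 × 320, A = 5 120 mm², x = 55 mm, Ī = 109 227 mm⁴.
Top flange: 110 × 12, A = 1 320 mm², x = 55 mm, Ī = 1 331 000 mm⁴.
By symmetry the centroid is at mid-width, x̄ = 55 mm.
All pieces are centred on the centroidal y-axis, so I = ΣĪ = 2 771 227 mm⁴.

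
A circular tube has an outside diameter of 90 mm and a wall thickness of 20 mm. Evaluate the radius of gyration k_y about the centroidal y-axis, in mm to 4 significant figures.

Treat the section as a set of non-overlapping primitives; coordinates are from the bounding-box lower-left.
Outer circle: ⌀90, A = 6361.73 mm², x = 45 mm, Ī = 3 220 623 mm⁴.
Bore (subtracted): ⌀50, A = 1963.5 mm², x = 45 mm, Ī = 306 796 mm⁴.
By symmetry the centroid is at mid-width, x̄ = 45 mm.
All pieces are centred on the centroidal y-axis, so I = ΣĪ (holes subtracted) = 2 913 827 mm⁴.
Radius of gyration: k = √(I/A) = √(2 913 827 / 4398.23) = 25.7391 mm.

k_y ≈ 25.74 mm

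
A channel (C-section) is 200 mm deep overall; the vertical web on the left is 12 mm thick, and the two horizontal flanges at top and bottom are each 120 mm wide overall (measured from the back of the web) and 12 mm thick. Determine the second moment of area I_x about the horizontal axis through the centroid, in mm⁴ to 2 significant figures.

I_x ≈ 3.1 × 10⁷ mm⁴

Break the section into simple shapes (no overlaps), measuring from the bottom-left corner of the bounding box.
Web: 12 × 200, A = 2 400 mm², y = 100 mm, Ī = 8 000 000 mm⁴.
Top flange (beyond web): 108 × 12, A = 1 296 mm², y = 194 mm, Ī = 15 552 mm⁴.
Bottom flange (beyond web): 108 × 12, A = 1 296 mm², y = 6 mm, Ī = 15 552 mm⁴.
By symmetry the centroid is at mid-height, ȳ = 100 mm.
Transfer each piece to the horizontal axis through the centroid using Ī + A·d² with d = y − 100:
  web: d = 0 mm → contributes +8 000 000 mm⁴
  top flange (beyond web): d = 94 mm → contributes +11 467 008 mm⁴
  bottom flange (beyond web): d = -94 mm → contributes +11 467 008 mm⁴
Total I = 30 934 016 mm⁴.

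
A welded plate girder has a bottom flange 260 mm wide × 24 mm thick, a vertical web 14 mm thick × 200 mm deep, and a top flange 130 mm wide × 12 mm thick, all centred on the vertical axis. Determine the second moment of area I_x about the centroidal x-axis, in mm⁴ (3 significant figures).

Decompose the section into non-overlapping parts with the origin at the bottom-left of its bounding rectangle.
Bottom plate: 260 × 24, A = 6 240 mm², y = 12 mm, Ī = 299 520 mm⁴.
Web plate: 14 × 200, A = 2 800 mm², y = 124 mm, Ī = 9 333 333 mm⁴.
Top plate: 130 × 12, A = 1 560 mm², y = 230 mm, Ī = 18 720 mm⁴.
Centroid: ȳ = ΣA·y / ΣA = 73.668 mm.
Transfer each piece to the centroidal x-axis using Ī + A·d² with d = y − 73.668:
  bottom plate: d = -61.668 mm → contributes +24 029 821 mm⁴
  web plate: d = 50.332 mm → contributes +16 426 623 mm⁴
  top plate: d = 156.33 mm → contributes +38 144 680 mm⁴
Total I = 78 601 124 mm⁴.

I_x ≈ 7.86 × 10⁷ mm⁴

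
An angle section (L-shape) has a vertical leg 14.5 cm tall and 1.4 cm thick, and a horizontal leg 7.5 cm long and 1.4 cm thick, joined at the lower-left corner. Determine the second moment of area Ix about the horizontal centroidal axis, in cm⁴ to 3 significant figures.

Decompose the section into non-overlapping parts with the origin at the bottom-left of its bounding rectangle.
Vertical leg: 1.4 × 14.5, A = 20.3 cm², y = 7.25 cm, Ī = 355.67 cm⁴.
Horizontal leg (remainder): 6.1 × 1.4, A = 8.54 cm², y = 0.7 cm, Ī = 1.3949 cm⁴.
Centroid: ȳ = ΣA·y / ΣA = 5.3104 cm.
Transfer each piece to the horizontal centroidal axis using Ī + A·d² with d = y − 5.3104:
  vertical leg: d = 1.9396 cm → contributes +432.04 cm⁴
  horizontal leg (remainder): d = -4.6104 cm → contributes +182.92 cm⁴
Total I = 614.96 cm⁴.

Ix ≈ 615 cm⁴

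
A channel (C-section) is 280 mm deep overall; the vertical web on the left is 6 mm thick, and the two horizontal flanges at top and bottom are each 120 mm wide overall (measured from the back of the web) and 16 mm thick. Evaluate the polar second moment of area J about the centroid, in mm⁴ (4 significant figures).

J ≈ 8.271 × 10⁷ mm⁴

Break the section into simple shapes (no overlaps), measuring from the bottom-left corner of the bounding box.
Web: 6 × 280, A = 1 680 mm², y = 140 mm, Ī = 10 976 000 mm⁴.
Top flange (beyond web): 114 × 16, A = 1 824 mm², y = 272 mm, Ī = 38 912 mm⁴.
Bottom flange (beyond web): 114 × 16, A = 1 824 mm², y = 8 mm, Ī = 38 912 mm⁴.
By symmetry the centroid is at mid-height, ȳ = 140 mm.
Transfer each piece to the centroidal x-axis using Ī + A·d² with d = y − 140:
  web: d = 0 mm → contributes +10 976 000 mm⁴
  top flange (beyond web): d = 132 mm → contributes +31 820 288 mm⁴
  bottom flange (beyond web): d = -132 mm → contributes +31 820 288 mm⁴
Total I = 74 616 576 mm⁴.
For the y-axis: x̄ = 44.0811 mm.
Repeating about the centroidal y-axis gives I_y = 8 096 797 mm⁴.
Polar second moment: J = I_x + I_y = 82 713 373 mm⁴.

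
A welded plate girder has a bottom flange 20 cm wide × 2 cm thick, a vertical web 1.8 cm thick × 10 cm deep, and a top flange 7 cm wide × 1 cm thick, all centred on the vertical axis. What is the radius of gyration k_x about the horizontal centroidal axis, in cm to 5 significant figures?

k_x ≈ 4.2806 cm

Decompose the section into non-overlapping parts with the origin at the bottom-left of its bounding rectangle.
Bottom plate: 20 × 2, A = 40 cm², y = 1 cm, Ī = 13.33333 cm⁴.
Web plate: 1.8 × 10, A = 18 cm², y = 7 cm, Ī = 150 cm⁴.
Top plate: 7 × 1, A = 7 cm², y = 12.5 cm, Ī = 0.5833333 cm⁴.
Centroid: ȳ = ΣA·y / ΣA = 3.9 cm.
Transfer each piece to the horizontal centroidal axis using Ī + A·d² with d = y − 3.9:
  bottom plate: d = -2.9 cm → contributes +349.7333 cm⁴
  web plate: d = 3.1 cm → contributes +322.98 cm⁴
  top plate: d = 8.6 cm → contributes +518.3033 cm⁴
Total I = 1191.017 cm⁴.
Radius of gyration: k = √(I/A) = √(1191.017 / 65) = 4.280576 cm.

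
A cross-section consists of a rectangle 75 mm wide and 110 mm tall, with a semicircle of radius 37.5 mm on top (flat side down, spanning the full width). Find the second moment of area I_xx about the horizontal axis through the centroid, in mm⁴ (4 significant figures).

Decompose the section into non-overlapping parts with the origin at the bottom-left of its bounding rectangle.
Rectangular body: 75 × 110, A = 8 250 mm², y = 55 mm, Ī = 8 318 750 mm⁴.
Semicircular cap: semicircle r = 37.5, A = 2208.93 mm², y = 125.915 mm, Ī = 217 049 mm⁴.
Centroid: ȳ = ΣA·y / ΣA = 69.9774 mm.
Transfer each piece to the horizontal axis through the centroid using Ī + A·d² with d = y − 69.9774:
  rectangular body: d = -14.9774 mm → contributes +10 169 409 mm⁴
  semicircular cap: d = 55.9381 mm → contributes +7 128 955 mm⁴
Total I = 17 298 364 mm⁴.

I_xx ≈ 1.730 × 10⁷ mm⁴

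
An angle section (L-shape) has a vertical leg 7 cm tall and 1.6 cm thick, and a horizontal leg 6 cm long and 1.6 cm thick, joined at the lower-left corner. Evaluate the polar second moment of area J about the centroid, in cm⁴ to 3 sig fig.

J ≈ 131 cm⁴

Decompose the section into non-overlapping parts with the origin at the bottom-left of its bounding rectangle.
Vertical leg: 1.6 × 7, A = 11.2 cm², y = 3.5 cm, Ī = 45.733 cm⁴.
Horizontal leg (remainder): 4.4 × 1.6, A = 7.04 cm², y = 0.8 cm, Ī = 1.5019 cm⁴.
Centroid: ȳ = ΣA·y / ΣA = 2.4579 cm.
Transfer each piece to the centroidal x-axis using Ī + A·d² with d = y − 2.4579:
  vertical leg: d = 1.0421 cm → contributes +57.896 cm⁴
  horizontal leg (remainder): d = -1.6579 cm → contributes +20.852 cm⁴
Total I = 78.748 cm⁴.
For the y-axis: x̄ = 1.9579 cm.
Repeating about the centroidal y-axis gives I_y = 52.652 cm⁴.
Polar second moment: J = I_x + I_y = 131.4 cm⁴.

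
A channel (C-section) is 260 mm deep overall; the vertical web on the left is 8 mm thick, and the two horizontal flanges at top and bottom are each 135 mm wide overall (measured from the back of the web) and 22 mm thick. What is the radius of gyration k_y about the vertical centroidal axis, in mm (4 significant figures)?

k_y ≈ 43.38 mm

Split into non-overlapping primitives; take the origin at the lower-left of the bounding box.
Web: 8 × 260, A = 2 080 mm², x = 4 mm, Ī = 11093.3 mm⁴.
Top flange (beyond web): 127 × 22, A = 2 794 mm², x = 71.5 mm, Ī = 3 755 369 mm⁴.
Bottom flange (beyond web): 127 × 22, A = 2 794 mm², x = 71.5 mm, Ī = 3 755 369 mm⁴.
Centroid: x̄ = ΣA·x / ΣA = 53.1901 mm.
Transfer each piece to the vertical centroidal axis using Ī + A·d² with d = x − 53.1901:
  web: d = -49.1901 mm → contributes +5 044 007 mm⁴
  top flange (beyond web): d = 18.3099 mm → contributes +4 692 060 mm⁴
  bottom flange (beyond web): d = 18.3099 mm → contributes +4 692 060 mm⁴
Total I = 14 428 127 mm⁴.
Radius of gyration: k = √(I/A) = √(14 428 127 / 7 668) = 43.3774 mm.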